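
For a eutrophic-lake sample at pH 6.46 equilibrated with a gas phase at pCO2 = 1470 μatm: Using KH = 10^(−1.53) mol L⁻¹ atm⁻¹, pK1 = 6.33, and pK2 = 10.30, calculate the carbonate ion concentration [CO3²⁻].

[CO2*] = KH · pCO2 = 10^(−1.53) × 1470×10^-6 = 4.338×10^-5 mol/L
α₀ = 1/(1 + K1/[H⁺] + K1K2/[H⁺]²) = 1/(1 + 10^+0.13 + 10^-3.71) = 0.4257
DIC = [CO2*]/α₀ = 4.338×10^-5 / 0.4257 = 0.1019 mmol/L
[CO3²⁻] = α₂·DIC; α₂ = 8.300×10^-5, so [CO3²⁻] = 8.300×10^-5 × 0.1019 = 8.46×10^-6 mmol/L = 0.00846 μmol/L

[CO3²⁻] = 0.00846 μmol/L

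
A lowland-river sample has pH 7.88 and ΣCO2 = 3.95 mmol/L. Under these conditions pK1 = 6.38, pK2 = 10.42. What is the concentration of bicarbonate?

[HCO3⁻] = 3.82 mmol/L

α₁ = 1 / (1 + [H⁺]/K1 + K2/[H⁺]) = 1 / (1 + 10^-1.50 + 10^-2.54)
   = 1 / (1 + 0.031623 + 0.0028840) = 1/1.0345 = 0.9666
[HCO3⁻] = α₁ × DIC = 0.9666 × 3.95 = 3.82 mmol/L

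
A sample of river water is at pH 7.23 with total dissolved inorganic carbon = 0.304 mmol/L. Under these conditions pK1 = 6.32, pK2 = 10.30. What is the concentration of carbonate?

[CO3²⁻] = 0.230 μmol/L

α₂ = 1 / (1 + [H⁺]/K2 + [H⁺]²/(K1K2)) = 1 / (1 + 10^+3.07 + 10^+2.16)
   = 1 / (1 + 1174.9 + 144.54) = 1/1320.4 = 0.0007573
[CO3²⁻] = α₂ × DIC = 0.0007573 × 0.304 = 0.000230 mmol/L = 0.230 μmol/L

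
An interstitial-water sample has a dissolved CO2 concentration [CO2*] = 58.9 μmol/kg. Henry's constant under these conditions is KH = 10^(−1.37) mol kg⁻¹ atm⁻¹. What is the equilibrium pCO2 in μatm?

pCO2 = 1380 μatm

KH = 10^(−1.37) = 4.266×10^-2 mol kg⁻¹ atm⁻¹
pCO2 = [CO2*]/KH = 58.9×10^-6 / 4.266×10^-2 = 1.38×10^-3 atm = 1380 μatm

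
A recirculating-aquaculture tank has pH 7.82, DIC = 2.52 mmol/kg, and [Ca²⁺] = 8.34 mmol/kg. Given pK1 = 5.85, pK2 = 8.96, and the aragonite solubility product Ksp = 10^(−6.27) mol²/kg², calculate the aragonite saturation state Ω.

α₂ = 1 / (1 + [H⁺]/K2 + [H⁺]²/(K1K2)) = 1 / (1 + 10^+1.14 + 10^-0.83)
   = 1 / (1 + 13.804 + 0.14791) = 1/14.952 = 0.06688
[CO3²⁻] = α₂ × DIC = 0.06688 × 2.52 = 0.1685 mmol/kg
Ksp = 10^(−6.27) = 5.370×10^-7
Ω = [Ca²⁺][CO3²⁻]/Ksp = (8.34×10^-3)(1.685×10^-4) / 5.370×10^-7 = 2.62

Ω = 2.62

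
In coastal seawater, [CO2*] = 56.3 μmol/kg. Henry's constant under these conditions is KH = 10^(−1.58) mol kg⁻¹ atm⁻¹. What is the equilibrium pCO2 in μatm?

pCO2 = 2140 μatm

KH = 10^(−1.58) = 2.630×10^-2 mol kg⁻¹ atm⁻¹
pCO2 = [CO2*]/KH = 56.3×10^-6 / 2.630×10^-2 = 2.14×10^-3 atm = 2140 μatm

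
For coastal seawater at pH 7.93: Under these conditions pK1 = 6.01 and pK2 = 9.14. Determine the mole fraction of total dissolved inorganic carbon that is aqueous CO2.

α₀ = 0.0112

α₀ = 1 / (1 + K1/[H⁺] + K1K2/[H⁺]²) = 1 / (1 + 10^+1.92 + 10^+0.71)
   = 1 / (1 + 83.176 + 5.1286) = 1/89.305 = 0.01120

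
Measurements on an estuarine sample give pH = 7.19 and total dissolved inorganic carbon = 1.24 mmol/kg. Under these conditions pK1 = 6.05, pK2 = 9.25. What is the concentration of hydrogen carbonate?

[HCO3⁻] = 1.15 mmol/kg

α₁ = 1 / (1 + [H⁺]/K1 + K2/[H⁺]) = 1 / (1 + 10^-1.14 + 10^-2.06)
   = 1 / (1 + 0.072444 + 0.0087096) = 1/1.0812 = 0.9249
[HCO3⁻] = α₁ × DIC = 0.9249 × 1.24 = 1.15 mmol/kg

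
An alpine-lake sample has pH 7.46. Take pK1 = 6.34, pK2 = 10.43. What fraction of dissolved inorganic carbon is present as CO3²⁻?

α₂ = 1 / (1 + [H⁺]/K2 + [H⁺]²/(K1K2)) = 1 / (1 + 10^+2.97 + 10^+1.85)
   = 1 / (1 + 933.25 + 70.795) = 1/1005.0 = 0.0009950

α₂ = 0.000995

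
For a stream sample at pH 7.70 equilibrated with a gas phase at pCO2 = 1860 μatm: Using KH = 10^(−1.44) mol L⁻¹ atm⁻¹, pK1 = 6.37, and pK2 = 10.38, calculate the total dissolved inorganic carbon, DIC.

DIC = 1.51 mmol/L

[CO2*] = KH · pCO2 = 10^(−1.44) × 1860×10^-6 = 6.753×10^-5 mol/L
α₀ = 1/(1 + K1/[H⁺] + K1K2/[H⁺]²) = 1/(1 + 10^+1.33 + 10^-1.35) = 0.04459
DIC = [CO2*]/α₀ = 6.753×10^-5 / 0.04459 = 1.51 mmol/L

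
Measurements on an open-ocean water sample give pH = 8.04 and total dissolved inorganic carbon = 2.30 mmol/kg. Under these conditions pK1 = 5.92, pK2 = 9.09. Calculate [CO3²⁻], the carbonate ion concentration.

[CO3²⁻] = 0.187 mmol/kg

α₂ = 1 / (1 + [H⁺]/K2 + [H⁺]²/(K1K2)) = 1 / (1 + 10^+1.05 + 10^-1.07)
   = 1 / (1 + 11.220 + 0.085114) = 1/12.305 = 0.08127
[CO3²⁻] = α₂ × DIC = 0.08127 × 2.30 = 0.187 mmol/kg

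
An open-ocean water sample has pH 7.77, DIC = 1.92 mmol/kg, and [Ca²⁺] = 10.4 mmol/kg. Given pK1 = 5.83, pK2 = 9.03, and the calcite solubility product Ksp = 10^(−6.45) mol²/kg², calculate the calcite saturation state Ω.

Ω = 2.90

α₂ = 1 / (1 + [H⁺]/K2 + [H⁺]²/(K1K2)) = 1 / (1 + 10^+1.26 + 10^-0.68)
   = 1 / (1 + 18.197 + 0.20893) = 1/19.406 = 0.05153
[CO3²⁻] = α₂ × DIC = 0.05153 × 1.92 = 0.09894 mmol/kg
Ksp = 10^(−6.45) = 3.548×10^-7
Ω = [Ca²⁺][CO3²⁻]/Ksp = (10.4×10^-3)(9.894×10^-5) / 3.548×10^-7 = 2.90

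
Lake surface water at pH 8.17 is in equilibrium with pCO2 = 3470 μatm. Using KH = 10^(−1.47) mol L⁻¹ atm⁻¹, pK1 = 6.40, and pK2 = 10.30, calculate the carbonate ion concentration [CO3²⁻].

[CO3²⁻] = 0.0513 mmol/L

[CO2*] = KH · pCO2 = 10^(−1.47) × 3470×10^-6 = 1.176×10^-4 mol/L
α₀ = 1/(1 + K1/[H⁺] + K1K2/[H⁺]²) = 1/(1 + 10^+1.77 + 10^-0.36) = 0.01658
DIC = [CO2*]/α₀ = 1.176×10^-4 / 0.01658 = 7.092 mmol/L
[CO3²⁻] = α₂·DIC; α₂ = 0.007237, so [CO3²⁻] = 0.007237 × 7.092 = 0.0513 mmol/L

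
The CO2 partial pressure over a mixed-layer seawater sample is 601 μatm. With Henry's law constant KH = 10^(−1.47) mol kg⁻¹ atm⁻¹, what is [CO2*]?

KH = 10^(−1.47) = 3.388×10^-2 mol kg⁻¹ atm⁻¹
[CO2*] = KH · pCO2 = 3.388×10^-2 × 601×10^-6 atm = 2.04×10^-5 mol/kg

[CO2*] = 20.4 μmol/kg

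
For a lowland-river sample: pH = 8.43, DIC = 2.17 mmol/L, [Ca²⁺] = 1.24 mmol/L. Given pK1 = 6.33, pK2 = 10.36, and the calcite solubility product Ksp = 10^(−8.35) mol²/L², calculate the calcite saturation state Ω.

Ω = 6.94

α₂ = 1 / (1 + [H⁺]/K2 + [H⁺]²/(K1K2)) = 1 / (1 + 10^+1.93 + 10^-0.17)
   = 1 / (1 + 85.114 + 0.67608) = 1/86.790 = 0.01152
[CO3²⁻] = α₂ × DIC = 0.01152 × 2.17 = 0.02500 mmol/L
Ksp = 10^(−8.35) = 4.467×10^-9
Ω = [Ca²⁺][CO3²⁻]/Ksp = (1.24×10^-3)(2.500×10^-5) / 4.467×10^-9 = 6.94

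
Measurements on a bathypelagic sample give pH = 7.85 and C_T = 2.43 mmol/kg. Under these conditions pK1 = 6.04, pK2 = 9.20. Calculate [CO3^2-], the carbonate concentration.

[CO3²⁻] = 0.102 mmol/kg

α₂ = 1 / (1 + [H⁺]/K2 + [H⁺]²/(K1K2)) = 1 / (1 + 10^+1.35 + 10^-0.46)
   = 1 / (1 + 22.387 + 0.34674) = 1/23.734 = 0.04213
[CO3²⁻] = α₂ × DIC = 0.04213 × 2.43 = 0.102 mmol/kg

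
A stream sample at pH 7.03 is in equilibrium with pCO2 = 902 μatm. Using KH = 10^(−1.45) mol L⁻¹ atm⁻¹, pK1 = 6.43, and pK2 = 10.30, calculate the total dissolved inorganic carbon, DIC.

[CO2*] = KH · pCO2 = 10^(−1.45) × 902×10^-6 = 3.200×10^-5 mol/L
α₀ = 1/(1 + K1/[H⁺] + K1K2/[H⁺]²) = 1/(1 + 10^+0.60 + 10^-2.67) = 0.2007
DIC = [CO2*]/α₀ = 3.200×10^-5 / 0.2007 = 0.159 mmol/L

DIC = 0.159 mmol/L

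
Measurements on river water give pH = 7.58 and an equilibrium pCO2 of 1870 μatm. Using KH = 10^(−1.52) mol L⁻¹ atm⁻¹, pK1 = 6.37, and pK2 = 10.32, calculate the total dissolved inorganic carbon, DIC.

[CO2*] = KH · pCO2 = 10^(−1.52) × 1870×10^-6 = 5.647×10^-5 mol/L
α₀ = 1/(1 + K1/[H⁺] + K1K2/[H⁺]²) = 1/(1 + 10^+1.21 + 10^-1.53) = 0.05798
DIC = [CO2*]/α₀ = 5.647×10^-5 / 0.05798 = 0.974 mmol/L

DIC = 0.974 mmol/L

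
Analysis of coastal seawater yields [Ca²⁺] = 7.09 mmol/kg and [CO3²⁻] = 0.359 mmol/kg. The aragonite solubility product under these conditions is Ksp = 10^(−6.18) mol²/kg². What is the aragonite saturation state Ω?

Ω = 3.85

Ksp = 10^(−6.18) = 6.607×10^-7
Ω = [Ca²⁺][CO3²⁻]/Ksp = (7.09×10^-3)(0.359×10^-3) / 6.607×10^-7 = 3.85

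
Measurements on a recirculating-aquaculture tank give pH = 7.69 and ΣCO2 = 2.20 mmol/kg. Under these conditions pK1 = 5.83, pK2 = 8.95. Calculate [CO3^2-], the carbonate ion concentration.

α₂ = 1 / (1 + [H⁺]/K2 + [H⁺]²/(K1K2)) = 1 / (1 + 10^+1.26 + 10^-0.60)
   = 1 / (1 + 18.197 + 0.25119) = 1/19.448 = 0.05142
[CO3²⁻] = α₂ × DIC = 0.05142 × 2.20 = 0.113 mmol/kg

[CO3²⁻] = 0.113 mmol/kg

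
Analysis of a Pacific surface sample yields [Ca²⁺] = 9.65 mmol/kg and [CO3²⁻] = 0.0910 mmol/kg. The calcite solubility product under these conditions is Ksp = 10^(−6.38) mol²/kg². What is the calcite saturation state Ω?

Ksp = 10^(−6.38) = 4.169×10^-7
Ω = [Ca²⁺][CO3²⁻]/Ksp = (9.65×10^-3)(0.0910×10^-3) / 4.169×10^-7 = 2.11

Ω = 2.11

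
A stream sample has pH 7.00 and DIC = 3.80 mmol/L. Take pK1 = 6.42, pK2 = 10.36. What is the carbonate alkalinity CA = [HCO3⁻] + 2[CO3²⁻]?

CA = 3.01 mmol/L

CA = [HCO3⁻] + 2[CO3²⁻] = (α₁ + 2α₂)·DIC
At pH 7.00: [H⁺]/K1 = 10^-0.58 = 0.26303, K2/[H⁺] = 10^-3.36 = 0.00043652
α₁ = 1/(1 + 0.26303 + 0.00043652) = 1/1.2635 = 0.7915; α₂ = α₁·K2/[H⁺] = 0.0003455
α₁ + 2α₂ = 0.7922
CA = 0.7922 × 3.80 = 3.01 mmol/L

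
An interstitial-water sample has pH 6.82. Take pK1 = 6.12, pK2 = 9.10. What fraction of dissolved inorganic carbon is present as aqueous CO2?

α₀ = 0.166

α₀ = 1 / (1 + K1/[H⁺] + K1K2/[H⁺]²) = 1 / (1 + 10^+0.70 + 10^-1.58)
   = 1 / (1 + 5.0119 + 0.026303) = 1/6.0382 = 0.1656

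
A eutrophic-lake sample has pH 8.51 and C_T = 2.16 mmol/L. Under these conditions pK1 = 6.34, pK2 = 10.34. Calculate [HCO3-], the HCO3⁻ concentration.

α₁ = 1 / (1 + [H⁺]/K1 + K2/[H⁺]) = 1 / (1 + 10^-2.17 + 10^-1.83)
   = 1 / (1 + 0.0067608 + 0.014791) = 1/1.0216 = 0.9789
[HCO3⁻] = α₁ × DIC = 0.9789 × 2.16 = 2.11 mmol/L

[HCO3⁻] = 2.11 mmol/L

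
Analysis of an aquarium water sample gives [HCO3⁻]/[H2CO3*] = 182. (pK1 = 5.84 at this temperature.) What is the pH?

From K1 = [H⁺][HCO3⁻]/[H2CO3*]:  pH = pK1 + log₁₀([HCO3⁻]/[H2CO3*])
log₁₀(182) = +2.260
pH = 5.84 + (+2.260) = 8.10

pH = 8.10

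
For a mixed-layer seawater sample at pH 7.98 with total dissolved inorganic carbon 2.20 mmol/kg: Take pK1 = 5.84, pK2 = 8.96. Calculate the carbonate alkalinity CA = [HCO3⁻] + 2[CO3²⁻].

CA = [HCO3⁻] + 2[CO3²⁻] = (α₁ + 2α₂)·DIC
At pH 7.98: [H⁺]/K1 = 10^-2.14 = 0.0072444, K2/[H⁺] = 10^-0.98 = 0.10471
α₁ = 1/(1 + 0.0072444 + 0.10471) = 1/1.1120 = 0.8993; α₂ = α₁·K2/[H⁺] = 0.09417
α₁ + 2α₂ = 1.0877
CA = 1.0877 × 2.20 = 2.39 mmol/kg

CA = 2.39 mmol/kg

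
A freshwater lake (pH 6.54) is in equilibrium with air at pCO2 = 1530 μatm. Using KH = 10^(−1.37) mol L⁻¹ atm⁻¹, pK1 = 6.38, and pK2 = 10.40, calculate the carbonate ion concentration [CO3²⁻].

[CO3²⁻] = 0.0130 μmol/L

[CO2*] = KH · pCO2 = 10^(−1.37) × 1530×10^-6 = 6.527×10^-5 mol/L
α₀ = 1/(1 + K1/[H⁺] + K1K2/[H⁺]²) = 1/(1 + 10^+0.16 + 10^-3.70) = 0.4089
DIC = [CO2*]/α₀ = 6.527×10^-5 / 0.4089 = 0.1596 mmol/L
[CO3²⁻] = α₂·DIC; α₂ = 8.158×10^-5, so [CO3²⁻] = 8.158×10^-5 × 0.1596 = 1.30×10^-5 mmol/L = 0.0130 μmol/L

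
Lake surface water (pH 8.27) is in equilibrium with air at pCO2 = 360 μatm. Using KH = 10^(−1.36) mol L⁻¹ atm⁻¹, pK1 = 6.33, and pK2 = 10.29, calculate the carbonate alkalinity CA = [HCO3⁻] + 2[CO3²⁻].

CA = 1.39 mmol/L

[CO2*] = KH · pCO2 = 10^(−1.36) × 360×10^-6 = 1.571×10^-5 mol/L
α₀ = 1/(1 + K1/[H⁺] + K1K2/[H⁺]²) = 1/(1 + 10^+1.94 + 10^-0.08) = 0.01125
DIC = [CO2*]/α₀ = 1.571×10^-5 / 0.01125 = 1.397 mmol/L
CA = (α₁ + 2α₂)·DIC = (0.9794 + 2×0.009353) × 1.397 = 1.39 mmol/L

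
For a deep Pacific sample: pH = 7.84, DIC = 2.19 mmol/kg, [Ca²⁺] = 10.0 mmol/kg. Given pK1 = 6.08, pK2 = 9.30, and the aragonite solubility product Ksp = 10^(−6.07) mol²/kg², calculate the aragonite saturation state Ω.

Ω = 0.848

α₂ = 1 / (1 + [H⁺]/K2 + [H⁺]²/(K1K2)) = 1 / (1 + 10^+1.46 + 10^-0.30)
   = 1 / (1 + 28.840 + 0.50119) = 1/30.342 = 0.03296
[CO3²⁻] = α₂ × DIC = 0.03296 × 2.19 = 0.07218 mmol/kg
Ksp = 10^(−6.07) = 8.511×10^-7
Ω = [Ca²⁺][CO3²⁻]/Ksp = (10.0×10^-3)(7.218×10^-5) / 8.511×10^-7 = 0.848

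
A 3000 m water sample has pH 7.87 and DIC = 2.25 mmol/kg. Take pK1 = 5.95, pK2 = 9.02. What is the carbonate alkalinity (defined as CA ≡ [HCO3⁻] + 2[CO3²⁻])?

CA = [HCO3⁻] + 2[CO3²⁻] = (α₁ + 2α₂)·DIC
At pH 7.87: [H⁺]/K1 = 10^-1.92 = 0.012023, K2/[H⁺] = 10^-1.15 = 0.070795
α₁ = 1/(1 + 0.012023 + 0.070795) = 1/1.0828 = 0.9235; α₂ = α₁·K2/[H⁺] = 0.06538
α₁ + 2α₂ = 1.0543
CA = 1.0543 × 2.25 = 2.37 mmol/kg

CA = 2.37 mmol/kg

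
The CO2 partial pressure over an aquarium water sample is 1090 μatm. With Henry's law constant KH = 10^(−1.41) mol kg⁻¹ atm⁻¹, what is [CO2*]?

KH = 10^(−1.41) = 3.890×10^-2 mol kg⁻¹ atm⁻¹
[CO2*] = KH · pCO2 = 3.890×10^-2 × 1090×10^-6 atm = 4.24×10^-5 mol/kg

[CO2*] = 42.4 μmol/kg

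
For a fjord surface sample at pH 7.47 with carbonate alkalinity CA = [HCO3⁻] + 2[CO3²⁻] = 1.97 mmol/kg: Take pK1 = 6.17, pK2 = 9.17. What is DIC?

CA = [HCO3⁻] + 2[CO3²⁻] = (α₁ + 2α₂)·DIC
At pH 7.47: [H⁺]/K1 = 10^-1.30 = 0.050119, K2/[H⁺] = 10^-1.70 = 0.019953
α₁ = 1/(1 + 0.050119 + 0.019953) = 1/1.0701 = 0.9345; α₂ = α₁·K2/[H⁺] = 0.01865
α₁ + 2α₂ = 0.9718
DIC = CA / (α₁ + 2α₂) = 1.97 / 0.9718 = 2.03 mmol/kg

DIC = 2.03 mmol/kg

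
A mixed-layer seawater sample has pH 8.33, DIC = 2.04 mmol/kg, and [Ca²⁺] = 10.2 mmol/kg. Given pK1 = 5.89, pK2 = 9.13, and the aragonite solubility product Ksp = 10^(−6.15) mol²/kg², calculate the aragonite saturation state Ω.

α₂ = 1 / (1 + [H⁺]/K2 + [H⁺]²/(K1K2)) = 1 / (1 + 10^+0.80 + 10^-1.64)
   = 1 / (1 + 6.3096 + 0.022909) = 1/7.3325 = 0.1364
[CO3²⁻] = α₂ × DIC = 0.1364 × 2.04 = 0.2782 mmol/kg
Ksp = 10^(−6.15) = 7.079×10^-7
Ω = [Ca²⁺][CO3²⁻]/Ksp = (10.2×10^-3)(2.782×10^-4) / 7.079×10^-7 = 4.01

Ω = 4.01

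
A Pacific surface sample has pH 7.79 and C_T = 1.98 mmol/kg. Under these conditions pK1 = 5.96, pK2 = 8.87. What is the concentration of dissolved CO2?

[CO2*] = 0.0267 mmol/kg

α₀ = 1 / (1 + K1/[H⁺] + K1K2/[H⁺]²) = 1 / (1 + 10^+1.83 + 10^+0.75)
   = 1 / (1 + 67.608 + 5.6234) = 1/74.232 = 0.01347
[CO2*] = α₀ × DIC = 0.01347 × 1.98 = 0.0267 mmol/kg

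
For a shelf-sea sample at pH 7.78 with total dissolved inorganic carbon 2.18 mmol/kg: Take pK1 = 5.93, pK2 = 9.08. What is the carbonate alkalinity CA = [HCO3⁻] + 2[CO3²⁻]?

CA = [HCO3⁻] + 2[CO3²⁻] = (α₁ + 2α₂)·DIC
At pH 7.78: [H⁺]/K1 = 10^-1.85 = 0.014125, K2/[H⁺] = 10^-1.30 = 0.050119
α₁ = 1/(1 + 0.014125 + 0.050119) = 1/1.0642 = 0.9396; α₂ = α₁·K2/[H⁺] = 0.04709
α₁ + 2α₂ = 1.0338
CA = 1.0338 × 2.18 = 2.25 mmol/kg

CA = 2.25 mmol/kg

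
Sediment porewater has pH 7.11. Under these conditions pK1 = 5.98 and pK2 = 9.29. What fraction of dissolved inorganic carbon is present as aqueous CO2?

α₀ = 1 / (1 + K1/[H⁺] + K1K2/[H⁺]²) = 1 / (1 + 10^+1.13 + 10^-1.05)
   = 1 / (1 + 13.490 + 0.089125) = 1/14.579 = 0.06859

α₀ = 0.0686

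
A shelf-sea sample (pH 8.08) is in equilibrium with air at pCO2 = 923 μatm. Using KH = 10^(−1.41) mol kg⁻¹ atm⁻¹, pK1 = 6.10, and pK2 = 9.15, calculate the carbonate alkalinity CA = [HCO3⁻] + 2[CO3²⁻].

[CO2*] = KH · pCO2 = 10^(−1.41) × 923×10^-6 = 3.591×10^-5 mol/kg
α₀ = 1/(1 + K1/[H⁺] + K1K2/[H⁺]²) = 1/(1 + 10^+1.98 + 10^+0.91) = 0.009558
DIC = [CO2*]/α₀ = 3.591×10^-5 / 0.009558 = 3.757 mmol/kg
CA = (α₁ + 2α₂)·DIC = (0.9128 + 2×0.07769) × 3.757 = 4.01 mmol/kg

CA = 4.01 mmol/kg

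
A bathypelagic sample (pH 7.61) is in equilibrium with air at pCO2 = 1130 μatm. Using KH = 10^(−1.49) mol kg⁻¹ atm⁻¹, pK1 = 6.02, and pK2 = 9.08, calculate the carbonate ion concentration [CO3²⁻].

[CO2*] = KH · pCO2 = 10^(−1.49) × 1130×10^-6 = 3.657×10^-5 mol/kg
α₀ = 1/(1 + K1/[H⁺] + K1K2/[H⁺]²) = 1/(1 + 10^+1.59 + 10^+0.12) = 0.02426
DIC = [CO2*]/α₀ = 3.657×10^-5 / 0.02426 = 1.507 mmol/kg
[CO3²⁻] = α₂·DIC; α₂ = 0.03198, so [CO3²⁻] = 0.03198 × 1.507 = 0.0482 mmol/kg

[CO3²⁻] = 0.0482 mmol/kg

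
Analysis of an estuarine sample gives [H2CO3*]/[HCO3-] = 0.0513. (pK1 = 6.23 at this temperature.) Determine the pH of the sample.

pH = 7.52

From K1 = [H⁺][HCO3-]/[H2CO3*]:  pH = pK1 − log₁₀([H2CO3*]/[HCO3-])
log₁₀(0.0513) = -1.290
pH = 6.23 − (-1.290) = 7.52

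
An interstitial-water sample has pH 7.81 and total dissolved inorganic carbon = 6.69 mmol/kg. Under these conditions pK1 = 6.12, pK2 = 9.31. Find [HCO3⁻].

α₁ = 1 / (1 + [H⁺]/K1 + K2/[H⁺]) = 1 / (1 + 10^-1.69 + 10^-1.50)
   = 1 / (1 + 0.020417 + 0.031623) = 1/1.0520 = 0.9505
[HCO3⁻] = α₁ × DIC = 0.9505 × 6.69 = 6.36 mmol/kg

[HCO3⁻] = 6.36 mmol/kg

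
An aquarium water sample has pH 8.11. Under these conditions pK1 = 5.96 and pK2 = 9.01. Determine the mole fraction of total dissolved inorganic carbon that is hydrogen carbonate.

α₁ = 1 / (1 + [H⁺]/K1 + K2/[H⁺]) = 1 / (1 + 10^-2.15 + 10^-0.90)
   = 1 / (1 + 0.0070795 + 0.12589) = 1/1.1330 = 0.8826

α₁ = 0.883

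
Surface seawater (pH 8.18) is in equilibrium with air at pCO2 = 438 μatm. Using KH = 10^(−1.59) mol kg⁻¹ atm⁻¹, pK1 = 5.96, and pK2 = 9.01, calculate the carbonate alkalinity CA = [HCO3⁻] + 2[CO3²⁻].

[CO2*] = KH · pCO2 = 10^(−1.59) × 438×10^-6 = 1.126×10^-5 mol/kg
α₀ = 1/(1 + K1/[H⁺] + K1K2/[H⁺]²) = 1/(1 + 10^+2.22 + 10^+1.39) = 0.005222
DIC = [CO2*]/α₀ = 1.126×10^-5 / 0.005222 = 2.156 mmol/kg
CA = (α₁ + 2α₂)·DIC = (0.8666 + 2×0.1282) × 2.156 = 2.42 mmol/kg

CA = 2.42 mmol/kg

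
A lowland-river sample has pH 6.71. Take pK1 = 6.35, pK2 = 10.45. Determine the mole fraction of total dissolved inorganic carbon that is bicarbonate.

α₁ = 1 / (1 + [H⁺]/K1 + K2/[H⁺]) = 1 / (1 + 10^-0.36 + 10^-3.74)
   = 1 / (1 + 0.43652 + 0.00018197) = 1/1.4367 = 0.6960

α₁ = 0.696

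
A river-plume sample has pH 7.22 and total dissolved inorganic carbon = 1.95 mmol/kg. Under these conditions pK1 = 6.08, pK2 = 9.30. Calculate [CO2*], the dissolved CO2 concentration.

α₀ = 1 / (1 + K1/[H⁺] + K1K2/[H⁺]²) = 1 / (1 + 10^+1.14 + 10^-0.94)
   = 1 / (1 + 13.804 + 0.11482) = 1/14.919 = 0.06703
[CO2*] = α₀ × DIC = 0.06703 × 1.95 = 0.131 mmol/kg

[CO2*] = 0.131 mmol/kg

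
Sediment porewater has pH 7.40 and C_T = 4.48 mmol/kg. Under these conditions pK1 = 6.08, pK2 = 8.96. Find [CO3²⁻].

[CO3²⁻] = 0.115 mmol/kg

α₂ = 1 / (1 + [H⁺]/K2 + [H⁺]²/(K1K2)) = 1 / (1 + 10^+1.56 + 10^+0.24)
   = 1 / (1 + 36.308 + 1.7378) = 1/39.046 = 0.02561
[CO3²⁻] = α₂ × DIC = 0.02561 × 4.48 = 0.115 mmol/kg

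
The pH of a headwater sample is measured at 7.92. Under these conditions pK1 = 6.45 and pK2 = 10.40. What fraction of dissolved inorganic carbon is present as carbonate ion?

α₂ = 1 / (1 + [H⁺]/K2 + [H⁺]²/(K1K2)) = 1 / (1 + 10^+2.48 + 10^+1.01)
   = 1 / (1 + 302.00 + 10.233) = 1/313.23 = 0.003193

α₂ = 0.00319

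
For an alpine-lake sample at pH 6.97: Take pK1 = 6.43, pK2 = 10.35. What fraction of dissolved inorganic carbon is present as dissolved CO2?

α₀ = 1 / (1 + K1/[H⁺] + K1K2/[H⁺]²) = 1 / (1 + 10^+0.54 + 10^-2.84)
   = 1 / (1 + 3.4674 + 0.0014454) = 1/4.4688 = 0.2238

α₀ = 0.224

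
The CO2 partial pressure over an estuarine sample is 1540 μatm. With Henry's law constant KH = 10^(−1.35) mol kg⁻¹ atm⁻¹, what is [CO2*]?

[CO2*] = 68.8 μmol/kg

KH = 10^(−1.35) = 4.467×10^-2 mol kg⁻¹ atm⁻¹
[CO2*] = KH · pCO2 = 4.467×10^-2 × 1540×10^-6 atm = 6.88×10^-5 mol/kg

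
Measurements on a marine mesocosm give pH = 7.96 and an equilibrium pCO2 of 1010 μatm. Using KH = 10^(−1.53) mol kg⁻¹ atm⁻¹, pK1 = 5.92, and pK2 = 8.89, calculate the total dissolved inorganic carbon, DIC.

DIC = 3.68 mmol/kg

[CO2*] = KH · pCO2 = 10^(−1.53) × 1010×10^-6 = 2.981×10^-5 mol/kg
α₀ = 1/(1 + K1/[H⁺] + K1K2/[H⁺]²) = 1/(1 + 10^+2.04 + 10^+1.11) = 0.008095
DIC = [CO2*]/α₀ = 2.981×10^-5 / 0.008095 = 3.68 mmol/kg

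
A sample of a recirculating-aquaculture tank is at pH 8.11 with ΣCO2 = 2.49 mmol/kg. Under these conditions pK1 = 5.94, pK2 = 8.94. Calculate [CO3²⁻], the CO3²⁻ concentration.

[CO3²⁻] = 0.319 mmol/kg

α₂ = 1 / (1 + [H⁺]/K2 + [H⁺]²/(K1K2)) = 1 / (1 + 10^+0.83 + 10^-1.34)
   = 1 / (1 + 6.7608 + 0.045709) = 1/7.8065 = 0.1281
[CO3²⁻] = α₂ × DIC = 0.1281 × 2.49 = 0.319 mmol/kg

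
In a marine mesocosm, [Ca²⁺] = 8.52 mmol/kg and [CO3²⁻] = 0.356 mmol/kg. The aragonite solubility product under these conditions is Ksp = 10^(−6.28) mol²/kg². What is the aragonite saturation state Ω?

Ω = 5.78

Ksp = 10^(−6.28) = 5.248×10^-7
Ω = [Ca²⁺][CO3²⁻]/Ksp = (8.52×10^-3)(0.356×10^-3) / 5.248×10^-7 = 5.78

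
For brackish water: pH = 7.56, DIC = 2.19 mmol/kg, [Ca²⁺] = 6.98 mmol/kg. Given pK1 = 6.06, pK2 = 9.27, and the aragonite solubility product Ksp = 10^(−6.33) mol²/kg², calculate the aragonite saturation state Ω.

Ω = 0.606

α₂ = 1 / (1 + [H⁺]/K2 + [H⁺]²/(K1K2)) = 1 / (1 + 10^+1.71 + 10^+0.21)
   = 1 / (1 + 51.286 + 1.6218) = 1/53.908 = 0.01855
[CO3²⁻] = α₂ × DIC = 0.01855 × 2.19 = 0.04062 mmol/kg
Ksp = 10^(−6.33) = 4.677×10^-7
Ω = [Ca²⁺][CO3²⁻]/Ksp = (6.98×10^-3)(4.062×10^-5) / 4.677×10^-7 = 0.606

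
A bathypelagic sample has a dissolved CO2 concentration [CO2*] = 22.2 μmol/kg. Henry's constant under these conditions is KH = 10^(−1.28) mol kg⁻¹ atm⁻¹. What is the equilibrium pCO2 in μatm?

pCO2 = 423 μatm

KH = 10^(−1.28) = 5.248×10^-2 mol kg⁻¹ atm⁻¹
pCO2 = [CO2*]/KH = 22.2×10^-6 / 5.248×10^-2 = 4.23×10^-4 atm = 423 μatm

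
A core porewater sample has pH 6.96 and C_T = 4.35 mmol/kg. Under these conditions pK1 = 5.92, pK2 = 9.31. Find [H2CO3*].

α₀ = 1 / (1 + K1/[H⁺] + K1K2/[H⁺]²) = 1 / (1 + 10^+1.04 + 10^-1.31)
   = 1 / (1 + 10.965 + 0.048978) = 1/12.014 = 0.08324
[CO2*] = α₀ × DIC = 0.08324 × 4.35 = 0.362 mmol/kg

[CO2*] = 0.362 mmol/kg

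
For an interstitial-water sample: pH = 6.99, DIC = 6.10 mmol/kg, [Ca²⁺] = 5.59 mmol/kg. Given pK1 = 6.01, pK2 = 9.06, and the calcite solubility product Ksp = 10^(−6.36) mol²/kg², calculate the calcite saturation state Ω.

α₂ = 1 / (1 + [H⁺]/K2 + [H⁺]²/(K1K2)) = 1 / (1 + 10^+2.07 + 10^+1.09)
   = 1 / (1 + 117.49 + 12.303) = 1/130.79 = 0.007646
[CO3²⁻] = α₂ × DIC = 0.007646 × 6.10 = 0.04664 mmol/kg
Ksp = 10^(−6.36) = 4.365×10^-7
Ω = [Ca²⁺][CO3²⁻]/Ksp = (5.59×10^-3)(4.664×10^-5) / 4.365×10^-7 = 0.597

Ω = 0.597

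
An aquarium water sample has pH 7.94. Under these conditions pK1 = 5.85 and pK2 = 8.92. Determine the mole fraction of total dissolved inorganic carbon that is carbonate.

α₂ = 0.0941

α₂ = 1 / (1 + [H⁺]/K2 + [H⁺]²/(K1K2)) = 1 / (1 + 10^+0.98 + 10^-1.11)
   = 1 / (1 + 9.5499 + 0.077625) = 1/10.628 = 0.09410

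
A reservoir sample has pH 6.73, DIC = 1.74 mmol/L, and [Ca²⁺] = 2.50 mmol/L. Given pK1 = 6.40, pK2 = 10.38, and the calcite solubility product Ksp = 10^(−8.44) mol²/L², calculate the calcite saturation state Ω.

Ω = 0.183

α₂ = 1 / (1 + [H⁺]/K2 + [H⁺]²/(K1K2)) = 1 / (1 + 10^+3.65 + 10^+3.32)
   = 1 / (1 + 4466.8 + 2089.3) = 1/6557.1 = 0.0001525
[CO3²⁻] = α₂ × DIC = 0.0001525 × 1.74 = 0.0002654 mmol/L = 0.2654 μmol/L
Ksp = 10^(−8.44) = 3.631×10^-9
Ω = [Ca²⁺][CO3²⁻]/Ksp = (2.50×10^-3)(2.654×10^-7) / 3.631×10^-9 = 0.183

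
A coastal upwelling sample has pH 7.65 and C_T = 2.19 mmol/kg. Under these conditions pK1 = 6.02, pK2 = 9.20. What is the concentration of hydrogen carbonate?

α₁ = 1 / (1 + [H⁺]/K1 + K2/[H⁺]) = 1 / (1 + 10^-1.63 + 10^-1.55)
   = 1 / (1 + 0.023442 + 0.028184) = 1/1.0516 = 0.9509
[HCO3⁻] = α₁ × DIC = 0.9509 × 2.19 = 2.08 mmol/kg

[HCO3⁻] = 2.08 mmol/kg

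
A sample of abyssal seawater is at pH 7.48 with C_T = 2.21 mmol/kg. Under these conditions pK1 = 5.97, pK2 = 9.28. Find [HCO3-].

[HCO3⁻] = 2.11 mmol/kg

α₁ = 1 / (1 + [H⁺]/K1 + K2/[H⁺]) = 1 / (1 + 10^-1.51 + 10^-1.80)
   = 1 / (1 + 0.030903 + 0.015849) = 1/1.0468 = 0.9553
[HCO3⁻] = α₁ × DIC = 0.9553 × 2.21 = 2.11 mmol/kg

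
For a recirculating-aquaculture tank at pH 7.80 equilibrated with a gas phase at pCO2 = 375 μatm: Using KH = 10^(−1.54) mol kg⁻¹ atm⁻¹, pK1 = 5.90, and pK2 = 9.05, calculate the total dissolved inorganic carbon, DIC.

DIC = 0.918 mmol/kg

[CO2*] = KH · pCO2 = 10^(−1.54) × 375×10^-6 = 1.082×10^-5 mol/kg
α₀ = 1/(1 + K1/[H⁺] + K1K2/[H⁺]²) = 1/(1 + 10^+1.90 + 10^+0.65) = 0.01178
DIC = [CO2*]/α₀ = 1.082×10^-5 / 0.01178 = 0.918 mmol/kg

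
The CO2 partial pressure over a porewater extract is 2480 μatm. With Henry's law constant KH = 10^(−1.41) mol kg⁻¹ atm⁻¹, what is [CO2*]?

[CO2*] = 96.5 μmol/kg

KH = 10^(−1.41) = 3.890×10^-2 mol kg⁻¹ atm⁻¹
[CO2*] = KH · pCO2 = 3.890×10^-2 × 2480×10^-6 atm = 9.65×10^-5 mol/kg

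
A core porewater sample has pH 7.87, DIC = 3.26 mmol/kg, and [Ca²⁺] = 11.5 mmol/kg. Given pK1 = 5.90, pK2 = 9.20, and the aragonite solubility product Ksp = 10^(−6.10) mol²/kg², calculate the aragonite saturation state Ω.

Ω = 2.09

α₂ = 1 / (1 + [H⁺]/K2 + [H⁺]²/(K1K2)) = 1 / (1 + 10^+1.33 + 10^-0.64)
   = 1 / (1 + 21.380 + 0.22909) = 1/22.609 = 0.04423
[CO3²⁻] = α₂ × DIC = 0.04423 × 3.26 = 0.1442 mmol/kg
Ksp = 10^(−6.10) = 7.943×10^-7
Ω = [Ca²⁺][CO3²⁻]/Ksp = (11.5×10^-3)(1.442×10^-4) / 7.943×10^-7 = 2.09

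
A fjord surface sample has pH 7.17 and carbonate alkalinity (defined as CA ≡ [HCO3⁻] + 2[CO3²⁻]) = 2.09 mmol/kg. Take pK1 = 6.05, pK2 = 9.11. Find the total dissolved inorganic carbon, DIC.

DIC = 2.22 mmol/kg

CA = [HCO3⁻] + 2[CO3²⁻] = (α₁ + 2α₂)·DIC
At pH 7.17: [H⁺]/K1 = 10^-1.12 = 0.075858, K2/[H⁺] = 10^-1.94 = 0.011482
α₁ = 1/(1 + 0.075858 + 0.011482) = 1/1.0873 = 0.9197; α₂ = α₁·K2/[H⁺] = 0.01056
α₁ + 2α₂ = 0.9408
DIC = CA / (α₁ + 2α₂) = 2.09 / 0.9408 = 2.22 mmol/kg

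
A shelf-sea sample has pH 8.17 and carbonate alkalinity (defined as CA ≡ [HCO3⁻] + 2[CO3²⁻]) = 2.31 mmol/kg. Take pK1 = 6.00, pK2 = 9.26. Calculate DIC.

DIC = 2.16 mmol/kg

CA = [HCO3⁻] + 2[CO3²⁻] = (α₁ + 2α₂)·DIC
At pH 8.17: [H⁺]/K1 = 10^-2.17 = 0.0067608, K2/[H⁺] = 10^-1.09 = 0.081283
α₁ = 1/(1 + 0.0067608 + 0.081283) = 1/1.0880 = 0.9191; α₂ = α₁·K2/[H⁺] = 0.07471
α₁ + 2α₂ = 1.0685
DIC = CA / (α₁ + 2α₂) = 2.31 / 1.0685 = 2.16 mmol/kg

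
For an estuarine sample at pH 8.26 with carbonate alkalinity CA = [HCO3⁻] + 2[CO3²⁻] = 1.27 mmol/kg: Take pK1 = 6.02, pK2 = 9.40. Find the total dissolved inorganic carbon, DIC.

DIC = 1.20 mmol/kg

CA = [HCO3⁻] + 2[CO3²⁻] = (α₁ + 2α₂)·DIC
At pH 8.26: [H⁺]/K1 = 10^-2.24 = 0.0057544, K2/[H⁺] = 10^-1.14 = 0.072444
α₁ = 1/(1 + 0.0057544 + 0.072444) = 1/1.0782 = 0.9275; α₂ = α₁·K2/[H⁺] = 0.06719
α₁ + 2α₂ = 1.0619
DIC = CA / (α₁ + 2α₂) = 1.27 / 1.0619 = 1.20 mmol/kg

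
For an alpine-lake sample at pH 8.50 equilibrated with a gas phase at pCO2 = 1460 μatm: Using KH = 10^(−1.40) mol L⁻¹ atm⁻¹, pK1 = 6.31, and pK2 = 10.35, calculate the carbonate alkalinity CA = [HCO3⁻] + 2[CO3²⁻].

CA = 9.26 mmol/L

[CO2*] = KH · pCO2 = 10^(−1.40) × 1460×10^-6 = 5.812×10^-5 mol/L
α₀ = 1/(1 + K1/[H⁺] + K1K2/[H⁺]²) = 1/(1 + 10^+2.19 + 10^+0.34) = 0.006326
DIC = [CO2*]/α₀ = 5.812×10^-5 / 0.006326 = 9.188 mmol/L
CA = (α₁ + 2α₂)·DIC = (0.9798 + 2×0.01384) × 9.188 = 9.26 mmol/L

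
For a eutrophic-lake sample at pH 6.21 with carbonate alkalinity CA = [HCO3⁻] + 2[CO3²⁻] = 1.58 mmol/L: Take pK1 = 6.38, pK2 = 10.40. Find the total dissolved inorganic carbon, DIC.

CA = [HCO3⁻] + 2[CO3²⁻] = (α₁ + 2α₂)·DIC
At pH 6.21: [H⁺]/K1 = 10^0.17 = 1.4791, K2/[H⁺] = 10^-4.19 = 6.4565×10^-5
α₁ = 1/(1 + 1.4791 + 6.4565×10^-5) = 1/2.4792 = 0.4034; α₂ = α₁·K2/[H⁺] = 2.604×10^-5
α₁ + 2α₂ = 0.4034
DIC = CA / (α₁ + 2α₂) = 1.58 / 0.4034 = 3.92 mmol/L

DIC = 3.92 mmol/L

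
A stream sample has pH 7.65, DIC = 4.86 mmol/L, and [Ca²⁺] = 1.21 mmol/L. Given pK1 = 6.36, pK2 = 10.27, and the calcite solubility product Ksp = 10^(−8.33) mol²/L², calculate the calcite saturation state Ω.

Ω = 2.86

α₂ = 1 / (1 + [H⁺]/K2 + [H⁺]²/(K1K2)) = 1 / (1 + 10^+2.62 + 10^+1.33)
   = 1 / (1 + 416.87 + 21.380) = 1/439.25 = 0.002277
[CO3²⁻] = α₂ × DIC = 0.002277 × 4.86 = 0.01106 mmol/L = 11.06 μmol/L
Ksp = 10^(−8.33) = 4.677×10^-9
Ω = [Ca²⁺][CO3²⁻]/Ksp = (1.21×10^-3)(1.106×10^-5) / 4.677×10^-9 = 2.86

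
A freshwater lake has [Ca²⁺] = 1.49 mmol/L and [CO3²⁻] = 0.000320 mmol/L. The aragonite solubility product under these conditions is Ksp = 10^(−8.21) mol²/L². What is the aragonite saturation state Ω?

Ksp = 10^(−8.21) = 6.166×10^-9
Ω = [Ca²⁺][CO3²⁻]/Ksp = (1.49×10^-3)(0.000320×10^-3) / 6.166×10^-9 = 0.0773

Ω = 0.0773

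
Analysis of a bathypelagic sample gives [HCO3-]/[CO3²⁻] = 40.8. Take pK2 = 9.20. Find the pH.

pH = 7.59

From K2 = [H⁺][CO3²⁻]/[HCO3-]:  pH = pK2 − log₁₀([HCO3-]/[CO3²⁻])
log₁₀(40.8) = +1.611
pH = 9.20 − (+1.611) = 7.59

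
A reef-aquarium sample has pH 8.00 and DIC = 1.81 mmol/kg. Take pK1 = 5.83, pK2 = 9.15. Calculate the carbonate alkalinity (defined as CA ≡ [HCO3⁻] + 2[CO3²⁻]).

CA = 1.92 mmol/kg

CA = [HCO3⁻] + 2[CO3²⁻] = (α₁ + 2α₂)·DIC
At pH 8.00: [H⁺]/K1 = 10^-2.17 = 0.0067608, K2/[H⁺] = 10^-1.15 = 0.070795
α₁ = 1/(1 + 0.0067608 + 0.070795) = 1/1.0776 = 0.9280; α₂ = α₁·K2/[H⁺] = 0.06570
α₁ + 2α₂ = 1.0594
CA = 1.0594 × 1.81 = 1.92 mmol/kg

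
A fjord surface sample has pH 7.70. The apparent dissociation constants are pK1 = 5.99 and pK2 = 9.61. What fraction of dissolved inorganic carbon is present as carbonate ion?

α₂ = 1 / (1 + [H⁺]/K2 + [H⁺]²/(K1K2)) = 1 / (1 + 10^+1.91 + 10^+0.20)
   = 1 / (1 + 81.283 + 1.5849) = 1/83.868 = 0.01192

α₂ = 0.0119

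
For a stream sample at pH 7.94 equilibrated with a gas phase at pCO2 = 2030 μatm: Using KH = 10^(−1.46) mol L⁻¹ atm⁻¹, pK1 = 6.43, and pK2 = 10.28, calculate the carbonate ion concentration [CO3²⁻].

[CO2*] = KH · pCO2 = 10^(−1.46) × 2030×10^-6 = 7.039×10^-5 mol/L
α₀ = 1/(1 + K1/[H⁺] + K1K2/[H⁺]²) = 1/(1 + 10^+1.51 + 10^-0.83) = 0.02984
DIC = [CO2*]/α₀ = 7.039×10^-5 / 0.02984 = 2.358 mmol/L
[CO3²⁻] = α₂·DIC; α₂ = 0.004414, so [CO3²⁻] = 0.004414 × 2.358 = 0.0104 mmol/L = 10.4 μmol/L

[CO3²⁻] = 10.4 μmol/L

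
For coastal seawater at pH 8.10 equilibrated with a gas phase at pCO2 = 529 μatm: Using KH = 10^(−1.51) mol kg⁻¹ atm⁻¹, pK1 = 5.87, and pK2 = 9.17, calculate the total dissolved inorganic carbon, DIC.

DIC = 3.03 mmol/kg

[CO2*] = KH · pCO2 = 10^(−1.51) × 529×10^-6 = 1.635×10^-5 mol/kg
α₀ = 1/(1 + K1/[H⁺] + K1K2/[H⁺]²) = 1/(1 + 10^+2.23 + 10^+1.16) = 0.005397
DIC = [CO2*]/α₀ = 1.635×10^-5 / 0.005397 = 3.03 mmol/kg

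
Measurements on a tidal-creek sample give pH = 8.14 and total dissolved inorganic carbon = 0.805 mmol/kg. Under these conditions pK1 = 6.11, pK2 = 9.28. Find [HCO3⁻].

[HCO3⁻] = 0.744 mmol/kg

α₁ = 1 / (1 + [H⁺]/K1 + K2/[H⁺]) = 1 / (1 + 10^-2.03 + 10^-1.14)
   = 1 / (1 + 0.0093325 + 0.072444) = 1/1.0818 = 0.9244
[HCO3⁻] = α₁ × DIC = 0.9244 × 0.805 = 0.744 mmol/kg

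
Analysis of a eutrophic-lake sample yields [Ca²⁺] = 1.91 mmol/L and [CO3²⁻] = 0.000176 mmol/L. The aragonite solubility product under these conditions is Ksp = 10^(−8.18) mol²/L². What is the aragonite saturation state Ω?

Ksp = 10^(−8.18) = 6.607×10^-9
Ω = [Ca²⁺][CO3²⁻]/Ksp = (1.91×10^-3)(0.000176×10^-3) / 6.607×10^-9 = 0.0509

Ω = 0.0509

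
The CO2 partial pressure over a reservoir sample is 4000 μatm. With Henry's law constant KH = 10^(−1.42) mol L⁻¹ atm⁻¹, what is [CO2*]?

KH = 10^(−1.42) = 3.802×10^-2 mol L⁻¹ atm⁻¹
[CO2*] = KH · pCO2 = 3.802×10^-2 × 4000×10^-6 atm = 1.52×10^-4 mol/L

[CO2*] = 152 μmol/L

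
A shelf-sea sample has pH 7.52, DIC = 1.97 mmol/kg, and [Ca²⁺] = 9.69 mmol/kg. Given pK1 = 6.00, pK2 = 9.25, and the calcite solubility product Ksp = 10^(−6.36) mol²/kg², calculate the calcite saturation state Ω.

α₂ = 1 / (1 + [H⁺]/K2 + [H⁺]²/(K1K2)) = 1 / (1 + 10^+1.73 + 10^+0.21)
   = 1 / (1 + 53.703 + 1.6218) = 1/56.325 = 0.01775
[CO3²⁻] = α₂ × DIC = 0.01775 × 1.97 = 0.03498 mmol/kg
Ksp = 10^(−6.36) = 4.365×10^-7
Ω = [Ca²⁺][CO3²⁻]/Ksp = (9.69×10^-3)(3.498×10^-5) / 4.365×10^-7 = 0.776

Ω = 0.776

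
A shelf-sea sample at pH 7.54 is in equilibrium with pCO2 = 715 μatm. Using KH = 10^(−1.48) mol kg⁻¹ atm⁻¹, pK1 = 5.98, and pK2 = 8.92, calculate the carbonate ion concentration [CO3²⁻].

[CO2*] = KH · pCO2 = 10^(−1.48) × 715×10^-6 = 2.368×10^-5 mol/kg
α₀ = 1/(1 + K1/[H⁺] + K1K2/[H⁺]²) = 1/(1 + 10^+1.56 + 10^+0.18) = 0.02576
DIC = [CO2*]/α₀ = 2.368×10^-5 / 0.02576 = 0.9191 mmol/kg
[CO3²⁻] = α₂·DIC; α₂ = 0.03899, so [CO3²⁻] = 0.03899 × 0.9191 = 0.0358 mmol/kg

[CO3²⁻] = 0.0358 mmol/kg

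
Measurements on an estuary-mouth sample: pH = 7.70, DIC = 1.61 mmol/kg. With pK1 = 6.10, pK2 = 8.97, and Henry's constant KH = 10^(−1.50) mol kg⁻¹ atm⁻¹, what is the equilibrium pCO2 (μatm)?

α₀ = 1 / (1 + K1/[H⁺] + K1K2/[H⁺]²) = 1 / (1 + 10^+1.60 + 10^+0.33)
   = 1 / (1 + 39.811 + 2.1380) = 1/42.949 = 0.02328
[CO2*] = α₀ × DIC = 0.02328 × 1.61 = 0.03749 mmol/kg
pCO2 = [CO2*]/KH = 3.749×10^-5 / 3.162×10^-2 = 1190 μatm

pCO2 = 1190 μatm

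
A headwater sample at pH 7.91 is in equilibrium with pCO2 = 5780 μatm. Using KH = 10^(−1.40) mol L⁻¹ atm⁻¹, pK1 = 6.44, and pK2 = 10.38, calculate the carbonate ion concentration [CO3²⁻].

[CO3²⁻] = 0.0230 mmol/L

[CO2*] = KH · pCO2 = 10^(−1.40) × 5780×10^-6 = 2.301×10^-4 mol/L
α₀ = 1/(1 + K1/[H⁺] + K1K2/[H⁺]²) = 1/(1 + 10^+1.47 + 10^-1.00) = 0.03267
DIC = [CO2*]/α₀ = 2.301×10^-4 / 0.03267 = 7.044 mmol/L
[CO3²⁻] = α₂·DIC; α₂ = 0.003267, so [CO3²⁻] = 0.003267 × 7.044 = 0.0230 mmol/L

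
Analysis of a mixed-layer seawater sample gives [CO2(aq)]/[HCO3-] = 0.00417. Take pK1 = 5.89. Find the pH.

pH = 8.27

From K1 = [H⁺][HCO3-]/[CO2(aq)]:  pH = pK1 − log₁₀([CO2(aq)]/[HCO3-])
log₁₀(0.00417) = -2.380
pH = 5.89 − (-2.380) = 8.27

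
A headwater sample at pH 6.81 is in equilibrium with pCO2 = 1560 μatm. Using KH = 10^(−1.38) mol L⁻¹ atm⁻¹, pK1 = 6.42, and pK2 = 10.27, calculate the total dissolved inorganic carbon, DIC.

[CO2*] = KH · pCO2 = 10^(−1.38) × 1560×10^-6 = 6.503×10^-5 mol/L
α₀ = 1/(1 + K1/[H⁺] + K1K2/[H⁺]²) = 1/(1 + 10^+0.39 + 10^-3.07) = 0.2894
DIC = [CO2*]/α₀ = 6.503×10^-5 / 0.2894 = 0.225 mmol/L

DIC = 0.225 mmol/L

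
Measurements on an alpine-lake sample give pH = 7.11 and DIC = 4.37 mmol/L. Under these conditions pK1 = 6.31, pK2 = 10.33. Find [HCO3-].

α₁ = 1 / (1 + [H⁺]/K1 + K2/[H⁺]) = 1 / (1 + 10^-0.80 + 10^-3.22)
   = 1 / (1 + 0.15849 + 0.00060256) = 1/1.1591 = 0.8627
[HCO3⁻] = α₁ × DIC = 0.8627 × 4.37 = 3.77 mmol/L

[HCO3⁻] = 3.77 mmol/L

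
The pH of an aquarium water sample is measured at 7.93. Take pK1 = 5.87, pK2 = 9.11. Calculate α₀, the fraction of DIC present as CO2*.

α₀ = 1 / (1 + K1/[H⁺] + K1K2/[H⁺]²) = 1 / (1 + 10^+2.06 + 10^+0.88)
   = 1 / (1 + 114.82 + 7.5858) = 1/123.40 = 0.008104

α₀ = 0.00810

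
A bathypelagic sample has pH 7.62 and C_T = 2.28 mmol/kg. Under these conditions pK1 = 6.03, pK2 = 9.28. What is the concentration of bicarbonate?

α₁ = 1 / (1 + [H⁺]/K1 + K2/[H⁺]) = 1 / (1 + 10^-1.59 + 10^-1.66)
   = 1 / (1 + 0.025704 + 0.021878) = 1/1.0476 = 0.9546
[HCO3⁻] = α₁ × DIC = 0.9546 × 2.28 = 2.18 mmol/kg

[HCO3⁻] = 2.18 mmol/kg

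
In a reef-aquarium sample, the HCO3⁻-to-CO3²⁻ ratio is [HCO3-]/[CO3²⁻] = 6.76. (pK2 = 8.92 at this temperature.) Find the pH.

pH = 8.09

From K2 = [H⁺][CO3²⁻]/[HCO3-]:  pH = pK2 − log₁₀([HCO3-]/[CO3²⁻])
log₁₀(6.76) = +0.830
pH = 8.92 − (+0.830) = 8.09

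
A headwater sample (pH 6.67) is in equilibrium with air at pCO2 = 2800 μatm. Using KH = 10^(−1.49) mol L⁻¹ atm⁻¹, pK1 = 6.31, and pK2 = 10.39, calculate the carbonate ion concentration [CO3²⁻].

[CO2*] = KH · pCO2 = 10^(−1.49) × 2800×10^-6 = 9.061×10^-5 mol/L
α₀ = 1/(1 + K1/[H⁺] + K1K2/[H⁺]²) = 1/(1 + 10^+0.36 + 10^-3.36) = 0.3038
DIC = [CO2*]/α₀ = 9.061×10^-5 / 0.3038 = 0.2982 mmol/L
[CO3²⁻] = α₂·DIC; α₂ = 0.0001326, so [CO3²⁻] = 0.0001326 × 0.2982 = 3.96×10^-5 mmol/L = 0.0396 μmol/L

[CO3²⁻] = 0.0396 μmol/L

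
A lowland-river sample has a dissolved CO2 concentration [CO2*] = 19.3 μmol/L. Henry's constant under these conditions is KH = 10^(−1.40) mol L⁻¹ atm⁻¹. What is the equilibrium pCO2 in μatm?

KH = 10^(−1.40) = 3.981×10^-2 mol L⁻¹ atm⁻¹
pCO2 = [CO2*]/KH = 19.3×10^-6 / 3.981×10^-2 = 4.85×10^-4 atm = 485 μatm

pCO2 = 485 μatm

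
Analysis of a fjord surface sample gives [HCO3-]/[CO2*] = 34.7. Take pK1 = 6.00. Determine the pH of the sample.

pH = 7.54

From K1 = [H⁺][HCO3-]/[CO2*]:  pH = pK1 + log₁₀([HCO3-]/[CO2*])
log₁₀(34.7) = +1.540
pH = 6.00 + (+1.540) = 7.54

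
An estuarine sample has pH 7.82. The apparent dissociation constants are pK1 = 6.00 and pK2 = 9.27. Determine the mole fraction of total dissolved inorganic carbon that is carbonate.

α₂ = 0.0338

α₂ = 1 / (1 + [H⁺]/K2 + [H⁺]²/(K1K2)) = 1 / (1 + 10^+1.45 + 10^-0.37)
   = 1 / (1 + 28.184 + 0.42658) = 1/29.610 = 0.03377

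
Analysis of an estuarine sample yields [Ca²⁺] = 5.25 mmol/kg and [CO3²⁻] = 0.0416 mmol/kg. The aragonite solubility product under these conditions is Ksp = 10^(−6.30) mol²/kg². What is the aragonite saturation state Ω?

Ω = 0.436

Ksp = 10^(−6.30) = 5.012×10^-7
Ω = [Ca²⁺][CO3²⁻]/Ksp = (5.25×10^-3)(0.0416×10^-3) / 5.012×10^-7 = 0.436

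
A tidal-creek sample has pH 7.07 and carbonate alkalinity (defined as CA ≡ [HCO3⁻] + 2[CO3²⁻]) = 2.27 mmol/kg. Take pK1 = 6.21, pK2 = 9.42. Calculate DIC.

CA = [HCO3⁻] + 2[CO3²⁻] = (α₁ + 2α₂)·DIC
At pH 7.07: [H⁺]/K1 = 10^-0.86 = 0.13804, K2/[H⁺] = 10^-2.35 = 0.0044668
α₁ = 1/(1 + 0.13804 + 0.0044668) = 1/1.1425 = 0.8753; α₂ = α₁·K2/[H⁺] = 0.003910
α₁ + 2α₂ = 0.8831
DIC = CA / (α₁ + 2α₂) = 2.27 / 0.8831 = 2.57 mmol/kg

DIC = 2.57 mmol/kg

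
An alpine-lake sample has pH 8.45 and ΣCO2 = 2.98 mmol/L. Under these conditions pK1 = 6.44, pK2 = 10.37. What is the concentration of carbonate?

α₂ = 1 / (1 + [H⁺]/K2 + [H⁺]²/(K1K2)) = 1 / (1 + 10^+1.92 + 10^-0.09)
   = 1 / (1 + 83.176 + 0.81283) = 1/84.989 = 0.01177
[CO3²⁻] = α₂ × DIC = 0.01177 × 2.98 = 0.0351 mmol/L

[CO3²⁻] = 0.0351 mmol/L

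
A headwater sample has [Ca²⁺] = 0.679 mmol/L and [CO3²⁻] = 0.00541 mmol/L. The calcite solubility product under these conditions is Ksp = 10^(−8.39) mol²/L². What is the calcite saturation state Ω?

Ω = 0.902

Ksp = 10^(−8.39) = 4.074×10^-9
Ω = [Ca²⁺][CO3²⁻]/Ksp = (0.679×10^-3)(0.00541×10^-3) / 4.074×10^-9 = 0.902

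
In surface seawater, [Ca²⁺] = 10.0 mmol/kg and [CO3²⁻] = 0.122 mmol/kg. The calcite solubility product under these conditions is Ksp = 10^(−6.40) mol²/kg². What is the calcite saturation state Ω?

Ksp = 10^(−6.40) = 3.981×10^-7
Ω = [Ca²⁺][CO3²⁻]/Ksp = (10.0×10^-3)(0.122×10^-3) / 3.981×10^-7 = 3.06

Ω = 3.06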